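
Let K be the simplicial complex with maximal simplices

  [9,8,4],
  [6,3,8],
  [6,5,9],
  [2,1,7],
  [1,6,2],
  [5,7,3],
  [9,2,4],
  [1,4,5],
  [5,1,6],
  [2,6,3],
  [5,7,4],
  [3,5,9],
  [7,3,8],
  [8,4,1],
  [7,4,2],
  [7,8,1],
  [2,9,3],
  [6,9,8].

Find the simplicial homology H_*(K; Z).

Order the vertices as 1 < 2 < 3 < 4 < 5 < 6 < 7 < 8 < 9. Listing each simplex with vertices in this order, K has dimension 2 with simplices:

  0-simplices (9): [1], [2], [3], [4], [5], [6], [7], [8], [9]
  1-simplices (27): (27 of them)
  2-simplices (18): [1,2,6], [1,2,7], [1,4,5], [1,4,8], [1,5,6], [1,7,8], [2,3,6], [2,3,9], [2,4,7], [2,4,9], [3,5,7], [3,5,9], [3,6,8], [3,7,8], [4,5,7], [4,8,9], [5,6,9], [6,8,9]

giving chain groups C_0 ≅ Z^9, C_1 ≅ Z^27, C_2 ≅ Z^18.

The boundary map ∂_1: C_1 → C_0 sends each edge [p,q] (with p < q) to q − p. For instance
  ∂[2,6] = [6] − [2].
As a 9×27 matrix over Z this has rank 8, with invariant factors (1,1,1,1,1,1,1,1).

Boundary ∂_2: C_2 → C_1 maps a triangle to the signed sum of its edges. For instance
  ∂[1,4,5] = [4,5] − [1,5] + [1,4],
  ∂[1,2,6] = [2,6] − [1,6] + [1,2].
This gives a 27×18 integer matrix of rank 18; reducing to Smith normal form yields diagonal entries (1,1,1,1,1,1,1,1,1,1,1,1,1,1,1,1,1,2).

Computing H_k = (kernel of ∂_k) / (image of ∂_{k+1}):

  H_0: rank C_0 − rank ∂_1 = 9 − 8 = 1, and the invariant factors of ∂_1 are all 1, so H_0 = Z.
  H_1: rank ker ∂_1 − rank ∂_2 = (27 − 8) − 18 = 1, and ∂_2 has invariant factor 2 > 1, so H_1 = Z ⊕ Z_2.
  H_2: rank ker ∂_2 − rank ∂_3 = (18 − 18) − 0 = 0, and there is no ∂_3, so H_2 = 0.

H_0 = Z,  H_1 = Z ⊕ Z_2,  H_2 = 0.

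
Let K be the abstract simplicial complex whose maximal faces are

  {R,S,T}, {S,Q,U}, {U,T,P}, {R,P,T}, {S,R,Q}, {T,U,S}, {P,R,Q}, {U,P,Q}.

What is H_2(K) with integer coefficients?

H_2 ≅ Z.

We work with the vertex ordering P < Q < R < S < T < U. The simplices of K, each written with vertices in increasing order, are:

  0-simplices (6): P, Q, R, S, T, U
  1-simplices (12): PQ, PR, PT, PU, QR, QS, QU, RS, RT, ST, SU, TU
  2-simplices (8): PQR, PQU, PRT, PTU, QRS, QSU, RST, STU

Hence C_0 ≅ Z^6, C_1 ≅ Z^12, C_2 ≅ Z^8.

∂_1: C_1 → C_0 maps an edge to its endpoints' difference, ∂[p,q] = q − p. For instance
  ∂RS = S − R.
As a 6×12 matrix over Z this has rank 5, with invariant factors (1,1,1,1,1).

∂_2: C_2 → C_1 sends each 2-simplex [p,q,r] to [q,r] − [p,r] + [p,q]. For instance
  ∂PQR = QR − PR + PQ,
  ∂PTU = TU − PU + PT.
The 12×8 boundary matrix has rank 7 and Smith normal form diag(1,1,1,1,1,1,1).

Computing H_k = (kernel of ∂_k) / (image of ∂_{k+1}):

  H_2: rank ker ∂_2 − rank ∂_3 = (8 − 7) − 0 = 1, and there is no ∂_3, so H_2 = Z.

(K is a triangulation of the 2-sphere S^2.)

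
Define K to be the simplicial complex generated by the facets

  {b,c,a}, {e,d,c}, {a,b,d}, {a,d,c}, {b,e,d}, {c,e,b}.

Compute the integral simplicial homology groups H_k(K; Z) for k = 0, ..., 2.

H_0 ≅ Z,  H_1 = 0,  H_2 ≅ Z.

Fix the vertex order a < b < c < d < e and write every simplex with vertices in increasing order. Then dim K = 2 and the simplices of K are:

  0-simplices (5): a, b, c, d, e
  1-simplices (9): ab, ac, ad, bc, bd, be, cd, ce, de
  2-simplices (6): abc, abd, acd, bce, bde, cde

giving chain groups C_0 ≅ Z^5, C_1 ≅ Z^9, C_2 ≅ Z^6.

∂_1: C_1 → C_0 is given by ∂[p,q] = [q] − [p]. For instance
  ∂de = e − d.
The 5×9 boundary matrix has rank 4 and Smith normal form diag(1,1,1,1).

∂_2: C_2 → C_1 acts by ∂[p,q,r] = [q,r] − [p,r] + [p,q]. For instance
  ∂bde = de − be + bd,
  ∂abd = bd − ad + ab.
As a 9×6 matrix over Z this has rank 5, with invariant factors (1,1,1,1,1).

Now H_k = ker ∂_k / im ∂_{k+1}, so:

  H_0: rank C_0 − rank ∂_1 = 5 − 4 = 1, and the invariant factors of ∂_1 are all 1, so H_0 ≅ Z.
  H_1: rank ker ∂_1 − rank ∂_2 = (9 − 4) − 5 = 0, and the invariant factors of ∂_2 are all 1, so H_1 ≅ 0.
  H_2: rank ker ∂_2 − rank ∂_3 = (6 − 5) − 0 = 1, and there is no ∂_3, so H_2 ≅ Z.

As a check, the Euler characteristic is 5 − 9 + 6 = 2, which agrees with 1 − 0 + 1 = 2.
(K is a triangulation of the 2-sphere S^2.)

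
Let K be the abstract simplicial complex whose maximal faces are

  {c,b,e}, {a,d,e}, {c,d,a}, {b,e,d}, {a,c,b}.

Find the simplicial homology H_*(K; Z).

Fix the vertex order a < b < c < d < e and write every simplex with vertices in increasing order. Then dim K = 2 and the simplices of K are:

  0-simplices (5): a, b, c, d, e
  1-simplices (10): ab, ac, ad, ae, bc, bd, be, cd, ce, de
  2-simplices (5): abc, acd, ade, bce, bde

so the chain groups are C_0 ≅ Z^5, C_1 ≅ Z^10, C_2 ≅ Z^5.

Boundary ∂_1: C_1 → C_0 sends each edge [p,q] (with p < q) to q − p. For instance
  ∂ab = b − a.
This gives a 5×10 integer matrix of rank 4; reducing to Smith normal form yields diagonal entries (1,1,1,1).

The boundary map ∂_2: C_2 → C_1 maps a triangle to the signed sum of its edges. For instance
  ∂ade = de − ae + ad,
  ∂bde = de − be + bd.
This gives a 10×5 integer matrix of rank 5; reducing to Smith normal form yields diagonal entries (1,1,1,1,1).

Computing H_k = (kernel of ∂_k) / (image of ∂_{k+1}):

  H_0: rank C_0 − rank ∂_1 = 5 − 4 = 1, and the invariant factors of ∂_1 are all 1, so H_0 = Z.
  H_1: rank ker ∂_1 − rank ∂_2 = (10 − 4) − 5 = 1, and the invariant factors of ∂_2 are all 1, so H_1 = Z.
  H_2: rank ker ∂_2 − rank ∂_3 = (5 − 5) − 0 = 0, and there is no ∂_3, so H_2 = 0.

As a check, the Euler characteristic is 5 − 10 + 5 = 0, which agrees with 1 − 1 + 0 = 0.

H_0 = Z,  H_1 = Z,  H_2 = 0.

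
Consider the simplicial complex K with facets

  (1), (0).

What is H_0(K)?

K has 2 vertices.
rank ∂_0 = 0, rank ∂_1 = 0 ⇒ b_0 = 2 − 0 − 0 = 2. So H_0 = Z^2.

H_0 ≅ Z^2.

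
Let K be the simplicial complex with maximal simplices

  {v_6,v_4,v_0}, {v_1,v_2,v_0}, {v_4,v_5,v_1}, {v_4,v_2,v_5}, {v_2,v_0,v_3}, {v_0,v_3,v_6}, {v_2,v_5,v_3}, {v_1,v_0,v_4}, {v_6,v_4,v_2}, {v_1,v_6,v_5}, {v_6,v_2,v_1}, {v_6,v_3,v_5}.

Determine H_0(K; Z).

Take the total order v_0 < v_1 < v_2 < v_3 < v_4 < v_5 < v_6 on the vertex set. Then K (dimension 2) consists of the simplices:

  0-simplices (7): [v_0], [v_1], [v_2], [v_3], [v_4], [v_5], [v_6]
  1-simplices (18): (18 of them)
  2-simplices (12): (12 of them)

giving chain groups C_0 ≅ Z^7, C_1 ≅ Z^18, C_2 ≅ Z^12.

The boundary map ∂_1: C_1 → C_0 maps an edge to its endpoints' difference, ∂[p,q] = q − p.
The resulting 7×18 matrix has rank 6, and its Smith normal form has invariant factors (1,1,1,1,1,1).

The boundary map ∂_2: C_2 → C_1 acts by ∂[p,q,r] = [q,r] − [p,r] + [p,q]. For instance
  ∂[v_3,v_5,v_6] = [v_5,v_6] − [v_3,v_6] + [v_3,v_5],
  ∂[v_0,v_2,v_3] = [v_2,v_3] − [v_0,v_3] + [v_0,v_2].
The 18×12 boundary matrix has rank 12 and Smith normal form diag(1,1,1,1,1,1,1,1,1,1,1,2).

Reading off H_k = ker ∂_k / im ∂_{k+1}:

  H_0: rank C_0 − rank ∂_1 = 7 − 6 = 1, and the invariant factors of ∂_1 are all 1, so H_0 ≅ Z.

H_0 = Z.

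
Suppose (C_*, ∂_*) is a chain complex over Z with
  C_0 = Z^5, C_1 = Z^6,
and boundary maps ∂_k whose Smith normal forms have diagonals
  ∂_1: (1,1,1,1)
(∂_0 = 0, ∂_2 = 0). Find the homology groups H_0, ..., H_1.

H_0 ≅ Z,  H_1 ≅ Z^2.

H_0: b_0 = 5 − 0 − 4 = 1; torsion from ∂_1 factors > 1: none. So H_0 ≅ Z.
H_1: b_1 = 6 − 4 − 0 = 2; torsion from ∂_2 factors > 1: none. So H_1 ≅ Z^2.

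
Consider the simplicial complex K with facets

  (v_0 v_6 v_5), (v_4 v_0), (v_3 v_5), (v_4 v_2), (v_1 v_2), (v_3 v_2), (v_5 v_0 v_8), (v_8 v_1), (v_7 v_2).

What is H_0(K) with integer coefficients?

K has 9 vertices, 12 edges, 2 triangles.
rank ∂_0 = 0, rank ∂_1 = 8 ⇒ b_0 = 9 − 0 − 8 = 1; all invariant factors of ∂_1 are 1 so no torsion. So H_0 ≅ Z.

H_0 = Z.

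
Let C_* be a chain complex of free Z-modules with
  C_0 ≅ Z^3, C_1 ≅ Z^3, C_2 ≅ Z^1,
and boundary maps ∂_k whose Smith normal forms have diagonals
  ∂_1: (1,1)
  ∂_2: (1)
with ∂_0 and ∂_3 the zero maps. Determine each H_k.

H_0: b_0 = 3 − 0 − 2 = 1; torsion from ∂_1 factors > 1: none. So H_0 = Z.
H_1: b_1 = 3 − 2 − 1 = 0; torsion from ∂_2 factors > 1: none. So H_1 = 0.
H_2: b_2 = 1 − 1 − 0 = 0; torsion from ∂_3 factors > 1: none. So H_2 = 0.

H_0 = Z,  H_1 = 0,  H_2 = 0.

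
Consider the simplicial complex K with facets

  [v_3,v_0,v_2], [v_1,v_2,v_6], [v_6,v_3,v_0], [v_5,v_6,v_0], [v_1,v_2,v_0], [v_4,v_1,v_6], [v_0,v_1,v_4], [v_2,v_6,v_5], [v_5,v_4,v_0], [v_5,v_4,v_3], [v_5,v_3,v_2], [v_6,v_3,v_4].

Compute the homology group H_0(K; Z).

H_0 ≅ Z.

Fix the vertex order v_0 < v_1 < v_2 < v_3 < v_4 < v_5 < v_6 and write every simplex with vertices in increasing order. Then dim K = 2 and the simplices of K are:

  0-simplices (7): [v_0], [v_1], [v_2], [v_3], [v_4], [v_5], [v_6]
  1-simplices (18): (18 of them)
  2-simplices (12): (12 of them)

giving chain groups C_0 ≅ Z^7, C_1 ≅ Z^18, C_2 ≅ Z^12.

∂_1: C_1 → C_0 is given by ∂[p,q] = [q] − [p].
The resulting 7×18 matrix has rank 6, and its Smith normal form has invariant factors (1,1,1,1,1,1).

The boundary map ∂_2: C_2 → C_1 acts by ∂[p,q,r] = [q,r] − [p,r] + [p,q]. For instance
  ∂[v_1,v_4,v_6] = [v_4,v_6] − [v_1,v_6] + [v_1,v_4],
  ∂[v_0,v_5,v_6] = [v_5,v_6] − [v_0,v_6] + [v_0,v_5].
The 18×12 boundary matrix has rank 12 and Smith normal form diag(1,1,1,1,1,1,1,1,1,1,1,2).

Computing H_k = (kernel of ∂_k) / (image of ∂_{k+1}):

  H_0: rank C_0 − rank ∂_1 = 7 − 6 = 1, and the invariant factors of ∂_1 are all 1, so H_0 ≅ Z.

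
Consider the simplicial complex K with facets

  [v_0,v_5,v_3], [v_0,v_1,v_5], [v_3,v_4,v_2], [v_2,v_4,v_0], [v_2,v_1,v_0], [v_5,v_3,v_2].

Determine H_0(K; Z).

Fix the vertex order v_0 < v_1 < v_2 < v_3 < v_4 < v_5 and write every simplex with vertices in increasing order. Then dim K = 2 and the simplices of K are:

  0-simplices (6): [v_0], [v_1], [v_2], [v_3], [v_4], [v_5]
  1-simplices (12): [v_0,v_1], [v_0,v_2], [v_0,v_3], [v_0,v_4], [v_0,v_5], [v_1,v_2], [v_1,v_5], [v_2,v_3], [v_2,v_4], [v_2,v_5], [v_3,v_4], [v_3,v_5]
  2-simplices (6): [v_0,v_1,v_2], [v_0,v_1,v_5], [v_0,v_2,v_4], [v_0,v_3,v_5], [v_2,v_3,v_4], [v_2,v_3,v_5]

Hence C_0 ≅ Z^6, C_1 ≅ Z^12, C_2 ≅ Z^6.

The boundary map ∂_1: C_1 → C_0 maps an edge to its endpoints' difference, ∂[p,q] = q − p. For instance
  ∂[v_2,v_3] = [v_3] − [v_2].
The 6×12 boundary matrix has rank 5 and Smith normal form diag(1,1,1,1,1).

∂_2: C_2 → C_1 acts by ∂[p,q,r] = [q,r] − [p,r] + [p,q]. For instance
  ∂[v_0,v_3,v_5] = [v_3,v_5] − [v_0,v_5] + [v_0,v_3],
  ∂[v_2,v_3,v_4] = [v_3,v_4] − [v_2,v_4] + [v_2,v_3].
As a 12×6 matrix over Z this has rank 6, with invariant factors (1,1,1,1,1,1).

Computing H_k = (kernel of ∂_k) / (image of ∂_{k+1}):

  H_0: rank C_0 − rank ∂_1 = 6 − 5 = 1, and the invariant factors of ∂_1 are all 1, so H_0 = Z.

H_0 = Z.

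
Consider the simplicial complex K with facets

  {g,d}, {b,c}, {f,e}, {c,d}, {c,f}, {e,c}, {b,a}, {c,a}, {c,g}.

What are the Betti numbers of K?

Fix the vertex order a < b < c < d < e < f < g and write every simplex with vertices in increasing order. Then dim K = 1 and the simplices of K are:

  0-simplices (7): a, b, c, d, e, f, g
  1-simplices (9): ab, ac, bc, cd, ce, cf, cg, dg, ef

Hence C_0 ≅ Z^7, C_1 ≅ Z^9.

Boundary ∂_1: C_1 → C_0 is given by ∂[p,q] = [q] − [p].
The resulting 7×9 matrix has rank 6, and its Smith normal form has invariant factors (1,1,1,1,1,1).

Now H_k = ker ∂_k / im ∂_{k+1}, so:

  H_0: rank C_0 − rank ∂_1 = 7 − 6 = 1, and the invariant factors of ∂_1 are all 1, so H_0 ≅ Z.
  H_1: rank ker ∂_1 − rank ∂_2 = (9 − 6) − 0 = 3, and there is no ∂_2, so H_1 ≅ Z^3.

Hence the Betti numbers are b_0 = 1, b_1 = 3.

b_0 = 1, b_1 = 3.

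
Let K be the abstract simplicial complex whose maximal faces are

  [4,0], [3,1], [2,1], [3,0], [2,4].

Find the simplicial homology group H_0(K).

H_0 ≅ Z.

Take the total order 0 < 1 < 2 < 3 < 4 on the vertex set. Then K (dimension 1) consists of the simplices:

  0-simplices (5): [0], [1], [2], [3], [4]
  1-simplices (5): [0,3], [0,4], [1,2], [1,3], [2,4]

giving chain groups C_0 ≅ Z^5, C_1 ≅ Z^5.

Boundary ∂_1: C_1 → C_0 is given by ∂[p,q] = [q] − [p]. For instance
  ∂[0,4] = [4] − [0].
The resulting 5×5 matrix has rank 4, and its Smith normal form has invariant factors (1,1,1,1).

Reading off H_k = ker ∂_k / im ∂_{k+1}:

  H_0: rank C_0 − rank ∂_1 = 5 − 4 = 1, and the invariant factors of ∂_1 are all 1, so H_0 ≅ Z.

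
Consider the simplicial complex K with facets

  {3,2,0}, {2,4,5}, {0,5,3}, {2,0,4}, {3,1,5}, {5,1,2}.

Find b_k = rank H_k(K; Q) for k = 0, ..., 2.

Take the total order 0 < 1 < 2 < 3 < 4 < 5 on the vertex set. Then K (dimension 2) consists of the simplices:

  0-simplices (6): [0], [1], [2], [3], [4], [5]
  1-simplices (12): [0,2], [0,3], [0,4], [0,5], [1,2], [1,3], [1,5], [2,3], [2,4], [2,5], [3,5], [4,5]
  2-simplices (6): [0,2,3], [0,2,4], [0,3,5], [1,2,5], [1,3,5], [2,4,5]

so the chain groups are C_0 ≅ Z^6, C_1 ≅ Z^12, C_2 ≅ Z^6.

The boundary map ∂_1: C_1 → C_0 maps an edge to its endpoints' difference, ∂[p,q] = q − p. For instance
  ∂[0,2] = [2] − [0].
The 6×12 boundary matrix has rank 5 and Smith normal form diag(1,1,1,1,1).

Boundary ∂_2: C_2 → C_1 sends each 2-simplex [p,q,r] to [q,r] − [p,r] + [p,q]. For instance
  ∂[1,3,5] = [3,5] − [1,5] + [1,3],
  ∂[0,2,3] = [2,3] − [0,3] + [0,2].
The resulting 12×6 matrix has rank 6, and its Smith normal form has invariant factors (1,1,1,1,1,1).

Computing H_k = (kernel of ∂_k) / (image of ∂_{k+1}):

  H_0: rank C_0 − rank ∂_1 = 6 − 5 = 1, and the invariant factors of ∂_1 are all 1, so H_0 = Z.
  H_1: rank ker ∂_1 − rank ∂_2 = (12 − 5) − 6 = 1, and the invariant factors of ∂_2 are all 1, so H_1 = Z.
  H_2: rank ker ∂_2 − rank ∂_3 = (6 − 6) − 0 = 0, and there is no ∂_3, so H_2 = 0.

(K is a triangulation of the cylinder S^1 x I.)

Hence the Betti numbers are b_0 = 1, b_1 = 1, b_2 = 0.

b_0 = 1, b_1 = 1, b_2 = 0.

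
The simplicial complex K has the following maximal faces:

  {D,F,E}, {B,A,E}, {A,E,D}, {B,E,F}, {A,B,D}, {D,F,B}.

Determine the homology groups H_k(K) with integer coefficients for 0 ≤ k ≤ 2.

We work with the vertex ordering A < B < D < E < F. The simplices of K, each written with vertices in increasing order, are:

  0-simplices (5): A, B, D, E, F
  1-simplices (9): AB, AD, AE, BD, BE, BF, DE, DF, EF
  2-simplices (6): ABD, ABE, ADE, BDF, BEF, DEF

so the chain groups are C_0 ≅ Z^5, C_1 ≅ Z^9, C_2 ≅ Z^6.

∂_1: C_1 → C_0 maps an edge to its endpoints' difference, ∂[p,q] = q − p. For instance
  ∂DE = E − D.
As a 5×9 matrix over Z this has rank 4, with invariant factors (1,1,1,1).

Boundary ∂_2: C_2 → C_1 sends each 2-simplex [p,q,r] to [q,r] − [p,r] + [p,q]. For instance
  ∂DEF = EF − DF + DE,
  ∂ADE = DE − AE + AD.
As a 9×6 matrix over Z this has rank 5, with invariant factors (1,1,1,1,1).

From H_k ≅ ker(∂_k) / im(∂_{k+1}) we obtain:

  H_0: rank C_0 − rank ∂_1 = 5 − 4 = 1, and the invariant factors of ∂_1 are all 1, so H_0 = Z.
  H_1: rank ker ∂_1 − rank ∂_2 = (9 − 4) − 5 = 0, and the invariant factors of ∂_2 are all 1, so H_1 = 0.
  H_2: rank ker ∂_2 − rank ∂_3 = (6 − 5) − 0 = 1, and there is no ∂_3, so H_2 = Z.

(K is a triangulation of the 2-sphere S^2.)

H_0 ≅ Z,  H_1 = 0,  H_2 ≅ Z.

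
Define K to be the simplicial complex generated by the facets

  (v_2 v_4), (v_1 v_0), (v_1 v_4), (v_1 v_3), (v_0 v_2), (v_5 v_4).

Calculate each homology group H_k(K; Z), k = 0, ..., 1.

H_0 ≅ Z,  H_1 ≅ Z.

Fix the vertex order v_0 < v_1 < v_2 < v_3 < v_4 < v_5 and write every simplex with vertices in increasing order. Then dim K = 1 and the simplices of K are:

  0-simplices (6): [v_0], [v_1], [v_2], [v_3], [v_4], [v_5]
  1-simplices (6): [v_0,v_1], [v_0,v_2], [v_1,v_3], [v_1,v_4], [v_2,v_4], [v_4,v_5]

Hence C_0 ≅ Z^6, C_1 ≅ Z^6.

∂_1: C_1 → C_0 maps an edge to its endpoints' difference, ∂[p,q] = q − p.
This gives a 6×6 integer matrix of rank 5; reducing to Smith normal form yields diagonal entries (1,1,1,1,1).

Computing H_k = (kernel of ∂_k) / (image of ∂_{k+1}):

  H_0: rank C_0 − rank ∂_1 = 6 − 5 = 1, and the invariant factors of ∂_1 are all 1, so H_0 = Z.
  H_1: rank ker ∂_1 − rank ∂_2 = (6 − 5) − 0 = 1, and there is no ∂_2, so H_1 = Z.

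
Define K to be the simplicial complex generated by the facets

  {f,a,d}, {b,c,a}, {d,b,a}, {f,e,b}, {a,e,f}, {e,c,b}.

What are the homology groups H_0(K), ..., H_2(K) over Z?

H_0 = Z,  H_1 = Z,  H_2 = 0.

Order the vertices as a < b < c < d < e < f. Listing each simplex with vertices in this order, K has dimension 2 with simplices:

  0-simplices (6): a, b, c, d, e, f
  1-simplices (12): ab, ac, ad, ae, af, bc, bd, be, bf, ce, df, ef
  2-simplices (6): abc, abd, adf, aef, bce, bef

Hence C_0 ≅ Z^6, C_1 ≅ Z^12, C_2 ≅ Z^6.

Boundary ∂_1: C_1 → C_0 is given by ∂[p,q] = [q] − [p]. For instance
  ∂af = f − a.
This gives a 6×12 integer matrix of rank 5; reducing to Smith normal form yields diagonal entries (1,1,1,1,1).

The boundary map ∂_2: C_2 → C_1 acts by ∂[p,q,r] = [q,r] − [p,r] + [p,q]. For instance
  ∂abc = bc − ac + ab,
  ∂aef = ef − af + ae.
This gives a 12×6 integer matrix of rank 6; reducing to Smith normal form yields diagonal entries (1,1,1,1,1,1).

Reading off H_k = ker ∂_k / im ∂_{k+1}:

  H_0: rank C_0 − rank ∂_1 = 6 − 5 = 1, and the invariant factors of ∂_1 are all 1, so H_0 ≅ Z.
  H_1: rank ker ∂_1 − rank ∂_2 = (12 − 5) − 6 = 1, and the invariant factors of ∂_2 are all 1, so H_1 ≅ Z.
  H_2: rank ker ∂_2 − rank ∂_3 = (6 − 6) − 0 = 0, and there is no ∂_3, so H_2 ≅ 0.

As a check, the Euler characteristic is 6 − 12 + 6 = 0, which agrees with 1 − 1 + 0 = 0.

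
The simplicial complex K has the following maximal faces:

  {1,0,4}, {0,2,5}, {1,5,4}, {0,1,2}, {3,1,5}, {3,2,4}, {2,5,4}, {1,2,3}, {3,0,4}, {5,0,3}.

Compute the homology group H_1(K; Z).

H_1 ≅ Z/2.

We work with the vertex ordering 0 < 1 < 2 < 3 < 4 < 5. The simplices of K, each written with vertices in increasing order, are:

  0-simplices (6): [0], [1], [2], [3], [4], [5]
  1-simplices (15): [0,1], [0,2], [0,3], [0,4], [0,5], [1,2], [1,3], [1,4], [1,5], [2,3], [2,4], [2,5], [3,4], [3,5], [4,5]
  2-simplices (10): [0,1,2], [0,1,4], [0,2,5], [0,3,4], [0,3,5], [1,2,3], [1,3,5], [1,4,5], [2,3,4], [2,4,5]

Hence C_0 ≅ Z^6, C_1 ≅ Z^15, C_2 ≅ Z^10.

The boundary map ∂_1: C_1 → C_0 maps an edge to its endpoints' difference, ∂[p,q] = q − p. For instance
  ∂[2,3] = [3] − [2].
This gives a 6×15 integer matrix of rank 5; reducing to Smith normal form yields diagonal entries (1,1,1,1,1).

∂_2: C_2 → C_1 maps a triangle to the signed sum of its edges. For instance
  ∂[0,1,2] = [1,2] − [0,2] + [0,1],
  ∂[0,3,4] = [3,4] − [0,4] + [0,3].
The 15×10 boundary matrix has rank 10 and Smith normal form diag(1,1,1,1,1,1,1,1,1,2).

Now H_k = ker ∂_k / im ∂_{k+1}, so:

  H_1: rank ker ∂_1 − rank ∂_2 = (15 − 5) − 10 = 0, and ∂_2 has invariant factor 2 > 1, so H_1 = Z/2.

(K is a triangulation of the real projective plane RP^2.)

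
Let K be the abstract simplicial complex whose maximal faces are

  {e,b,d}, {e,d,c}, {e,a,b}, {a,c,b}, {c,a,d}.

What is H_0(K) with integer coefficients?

Fix the vertex order a < b < c < d < e and write every simplex with vertices in increasing order. Then dim K = 2 and the simplices of K are:

  0-simplices (5): a, b, c, d, e
  1-simplices (10): ab, ac, ad, ae, bc, bd, be, cd, ce, de
  2-simplices (5): abc, abe, acd, bde, cde

Hence C_0 ≅ Z^5, C_1 ≅ Z^10, C_2 ≅ Z^5.

∂_1: C_1 → C_0 sends each edge [p,q] (with p < q) to q − p.
As a 5×10 matrix over Z this has rank 4, with invariant factors (1,1,1,1).

The boundary map ∂_2: C_2 → C_1 acts by ∂[p,q,r] = [q,r] − [p,r] + [p,q]. For instance
  ∂cde = de − ce + cd,
  ∂bde = de − be + bd.
As a 10×5 matrix over Z this has rank 5, with invariant factors (1,1,1,1,1).

Reading off H_k = ker ∂_k / im ∂_{k+1}:

  H_0: rank C_0 − rank ∂_1 = 5 − 4 = 1, and the invariant factors of ∂_1 are all 1, so H_0 = Z.

H_0 = Z.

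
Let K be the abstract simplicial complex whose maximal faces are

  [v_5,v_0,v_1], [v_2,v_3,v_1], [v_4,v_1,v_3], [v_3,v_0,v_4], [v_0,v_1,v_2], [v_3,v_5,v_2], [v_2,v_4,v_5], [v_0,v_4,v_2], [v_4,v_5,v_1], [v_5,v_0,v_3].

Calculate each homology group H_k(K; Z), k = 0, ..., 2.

H_0 = Z,  H_1 = Z_2,  H_2 = 0.

We work with the vertex ordering v_0 < v_1 < v_2 < v_3 < v_4 < v_5. The simplices of K, each written with vertices in increasing order, are:

  0-simplices (6): [v_0], [v_1], [v_2], [v_3], [v_4], [v_5]
  1-simplices (15): (15 of them)
  2-simplices (10): [v_0,v_1,v_2], [v_0,v_1,v_5], [v_0,v_2,v_4], [v_0,v_3,v_4], [v_0,v_3,v_5], [v_1,v_2,v_3], [v_1,v_3,v_4], [v_1,v_4,v_5], [v_2,v_3,v_5], [v_2,v_4,v_5]

Hence C_0 ≅ Z^6, C_1 ≅ Z^15, C_2 ≅ Z^10.

∂_1: C_1 → C_0 sends each edge [p,q] (with p < q) to q − p. For instance
  ∂[v_1,v_3] = [v_3] − [v_1].
The resulting 6×15 matrix has rank 5, and its Smith normal form has invariant factors (1,1,1,1,1).

Boundary ∂_2: C_2 → C_1 acts by ∂[p,q,r] = [q,r] − [p,r] + [p,q]. For instance
  ∂[v_1,v_2,v_3] = [v_2,v_3] − [v_1,v_3] + [v_1,v_2],
  ∂[v_0,v_1,v_5] = [v_1,v_5] − [v_0,v_5] + [v_0,v_1].
As a 15×10 matrix over Z this has rank 10, with invariant factors (1,1,1,1,1,1,1,1,1,2).

From H_k ≅ ker(∂_k) / im(∂_{k+1}) we obtain:

  H_0: rank C_0 − rank ∂_1 = 6 − 5 = 1, and the invariant factors of ∂_1 are all 1, so H_0 = Z.
  H_1: rank ker ∂_1 − rank ∂_2 = (15 − 5) − 10 = 0, and ∂_2 has invariant factor 2 > 1, so H_1 = Z_2.
  H_2: rank ker ∂_2 − rank ∂_3 = (10 − 10) − 0 = 0, and there is no ∂_3, so H_2 = 0.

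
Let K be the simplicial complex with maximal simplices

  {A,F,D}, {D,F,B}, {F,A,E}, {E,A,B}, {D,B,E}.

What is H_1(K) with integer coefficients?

K has 5 vertices, 10 edges, 5 triangles.
rank ∂_1 = 4, rank ∂_2 = 5 ⇒ b_1 = 10 − 4 − 5 = 1; all invariant factors of ∂_2 are 1 so no torsion. So H_1 = Z.

H_1 ≅ Z.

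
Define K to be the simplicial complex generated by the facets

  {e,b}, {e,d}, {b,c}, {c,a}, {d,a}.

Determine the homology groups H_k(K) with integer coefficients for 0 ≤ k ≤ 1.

H_0 ≅ Z,  H_1 ≅ Z.

Order the vertices as a < b < c < d < e. Listing each simplex with vertices in this order, K has dimension 1 with simplices:

  0-simplices (5): a, b, c, d, e
  1-simplices (5): ac, ad, bc, be, de

giving chain groups C_0 ≅ Z^5, C_1 ≅ Z^5.

The boundary map ∂_1: C_1 → C_0 sends each edge [p,q] (with p < q) to q − p. For instance
  ∂be = e − b.
This gives a 5×5 integer matrix of rank 4; reducing to Smith normal form yields diagonal entries (1,1,1,1).

From H_k ≅ ker(∂_k) / im(∂_{k+1}) we obtain:

  H_0: rank C_0 − rank ∂_1 = 5 − 4 = 1, and the invariant factors of ∂_1 are all 1, so H_0 ≅ Z.
  H_1: rank ker ∂_1 − rank ∂_2 = (5 − 4) − 0 = 1, and there is no ∂_2, so H_1 ≅ Z.

As a check, the Euler characteristic is 5 − 5 = 0, which agrees with 1 − 1 = 0.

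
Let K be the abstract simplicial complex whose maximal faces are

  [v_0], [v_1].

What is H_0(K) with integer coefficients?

We work with the vertex ordering v_0 < v_1. The simplices of K, each written with vertices in increasing order, are:

  0-simplices (2): [v_0], [v_1]

Hence C_0 ≅ Z^2.

Reading off H_k = ker ∂_k / im ∂_{k+1}:

  H_0: rank C_0 − rank ∂_1 = 2 − 0 = 2, and there is no ∂_1, so H_0 = Z^2.

H_0 = Z^2.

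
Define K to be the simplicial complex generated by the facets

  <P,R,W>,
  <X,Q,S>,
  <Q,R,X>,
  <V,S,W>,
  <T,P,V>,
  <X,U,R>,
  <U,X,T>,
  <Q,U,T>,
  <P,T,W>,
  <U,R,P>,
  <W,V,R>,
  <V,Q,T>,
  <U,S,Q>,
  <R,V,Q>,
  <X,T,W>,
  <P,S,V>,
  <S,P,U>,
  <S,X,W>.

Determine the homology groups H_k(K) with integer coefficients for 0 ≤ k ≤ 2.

We work with the vertex ordering P < Q < R < S < T < U < V < W < X. The simplices of K, each written with vertices in increasing order, are:

  0-simplices (9): P, Q, R, S, T, U, V, W, X
  1-simplices (27): PR, PS, PT, PU, PV, PW, QR, QS, QT, QU, QV, QX, RU, RV, RW, RX, SU, SV, SW, SX, TU, TV, TW, TX, UX, VW, WX
  2-simplices (18): PRU, PRW, PSU, PSV, PTV, PTW, QRV, QRX, QSU, QSX, QTU, QTV, RUX, RVW, SVW, SWX, TUX, TWX

Hence C_0 ≅ Z^9, C_1 ≅ Z^27, C_2 ≅ Z^18.

The boundary map ∂_1: C_1 → C_0 is given by ∂[p,q] = [q] − [p].
As a 9×27 matrix over Z this has rank 8, with invariant factors (1,1,1,1,1,1,1,1).

∂_2: C_2 → C_1 sends each 2-simplex [p,q,r] to [q,r] − [p,r] + [p,q]. For instance
  ∂RUX = UX − RX + RU,
  ∂QRX = RX − QX + QR.
This gives a 27×18 integer matrix of rank 18; reducing to Smith normal form yields diagonal entries (1,1,1,1,1,1,1,1,1,1,1,1,1,1,1,1,1,2).

Reading off H_k = ker ∂_k / im ∂_{k+1}:

  H_0: rank C_0 − rank ∂_1 = 9 − 8 = 1, and the invariant factors of ∂_1 are all 1, so H_0 = Z.
  H_1: rank ker ∂_1 − rank ∂_2 = (27 − 8) − 18 = 1, and ∂_2 has invariant factor 2 > 1, so H_1 = Z ⊕ Z/2.
  H_2: rank ker ∂_2 − rank ∂_3 = (18 − 18) − 0 = 0, and there is no ∂_3, so H_2 = 0.

(K is a triangulation of the Klein bottle.)

H_0 ≅ Z,  H_1 ≅ Z ⊕ Z/2,  H_2 = 0.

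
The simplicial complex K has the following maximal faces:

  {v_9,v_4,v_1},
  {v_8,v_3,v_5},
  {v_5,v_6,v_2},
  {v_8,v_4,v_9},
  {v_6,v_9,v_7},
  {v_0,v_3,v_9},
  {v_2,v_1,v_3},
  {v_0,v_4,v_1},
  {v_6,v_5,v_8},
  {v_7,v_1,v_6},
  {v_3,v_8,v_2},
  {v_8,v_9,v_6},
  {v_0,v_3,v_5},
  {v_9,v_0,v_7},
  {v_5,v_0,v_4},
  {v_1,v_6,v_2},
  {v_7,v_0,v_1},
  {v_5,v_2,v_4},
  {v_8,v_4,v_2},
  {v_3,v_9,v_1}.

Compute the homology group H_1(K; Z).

H_1 ≅ Z ⊕ Z/2.

Fix the vertex order v_0 < v_1 < v_2 < v_3 < v_4 < v_5 < v_6 < v_7 < v_8 < v_9 and write every simplex with vertices in increasing order. Then dim K = 2 and the simplices of K are:

  0-simplices (10): [v_0], [v_1], [v_2], [v_3], [v_4], [v_5], [v_6], [v_7], [v_8], [v_9]
  1-simplices (30): (30 of them)
  2-simplices (20): (20 of them)

so the chain groups are C_0 ≅ Z^10, C_1 ≅ Z^30, C_2 ≅ Z^20.

The boundary map ∂_1: C_1 → C_0 sends each edge [p,q] (with p < q) to q − p. For instance
  ∂[v_1,v_4] = [v_4] − [v_1].
The resulting 10×30 matrix has rank 9, and its Smith normal form has invariant factors (1,1,1,1,1,1,1,1,1).

Boundary ∂_2: C_2 → C_1 maps a triangle to the signed sum of its edges. For instance
  ∂[v_0,v_3,v_5] = [v_3,v_5] − [v_0,v_5] + [v_0,v_3],
  ∂[v_1,v_2,v_3] = [v_2,v_3] − [v_1,v_3] + [v_1,v_2].
As a 30×20 matrix over Z this has rank 20, with invariant factors (1,1,1,1,1,1,1,1,1,1,1,1,1,1,1,1,1,1,1,2).

From H_k ≅ ker(∂_k) / im(∂_{k+1}) we obtain:

  H_1: rank ker ∂_1 − rank ∂_2 = (30 − 9) − 20 = 1, and ∂_2 has invariant factor 2 > 1, so H_1 ≅ Z ⊕ Z/2.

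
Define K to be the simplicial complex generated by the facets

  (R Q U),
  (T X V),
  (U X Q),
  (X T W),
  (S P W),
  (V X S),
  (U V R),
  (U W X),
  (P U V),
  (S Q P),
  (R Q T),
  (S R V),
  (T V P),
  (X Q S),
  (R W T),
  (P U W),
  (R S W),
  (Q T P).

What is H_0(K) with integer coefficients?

H_0 ≅ Z.

Fix the vertex order P < Q < R < S < T < U < V < W < X and write every simplex with vertices in increasing order. Then dim K = 2 and the simplices of K are:

  0-simplices (9): P, Q, R, S, T, U, V, W, X
  1-simplices (27): PQ, PS, PT, PU, PV, PW, QR, QS, QT, QU, QX, RS, RT, RU, RV, RW, SV, SW, SX, TV, TW, TX, UV, UW, UX, VX, WX
  2-simplices (18): PQS, PQT, PSW, PTV, PUV, PUW, QRT, QRU, QSX, QUX, RSV, RSW, RTW, RUV, SVX, TVX, TWX, UWX

giving chain groups C_0 ≅ Z^9, C_1 ≅ Z^27, C_2 ≅ Z^18.

Boundary ∂_1: C_1 → C_0 is given by ∂[p,q] = [q] − [p]. For instance
  ∂VX = X − V.
The 9×27 boundary matrix has rank 8 and Smith normal form diag(1,1,1,1,1,1,1,1).

The boundary map ∂_2: C_2 → C_1 sends each 2-simplex [p,q,r] to [q,r] − [p,r] + [p,q]. For instance
  ∂PTV = TV − PV + PT,
  ∂RUV = UV − RV + RU.
The 27×18 boundary matrix has rank 17 and Smith normal form diag(1,1,1,1,1,1,1,1,1,1,1,1,1,1,1,1,1).

From H_k ≅ ker(∂_k) / im(∂_{k+1}) we obtain:

  H_0: rank C_0 − rank ∂_1 = 9 − 8 = 1, and the invariant factors of ∂_1 are all 1, so H_0 = Z.

(K is a triangulation of the torus T^2.)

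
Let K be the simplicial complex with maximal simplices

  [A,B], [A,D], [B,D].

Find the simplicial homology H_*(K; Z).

H_0 ≅ Z,  H_1 ≅ Z.

Order the vertices as A < B < D. Listing each simplex with vertices in this order, K has dimension 1 with simplices:

  0-simplices (3): A, B, D
  1-simplices (3): AB, AD, BD

giving chain groups C_0 ≅ Z^3, C_1 ≅ Z^3.

∂_1: C_1 → C_0 is given by ∂[p,q] = [q] − [p].
As a 3×3 matrix over Z this has rank 2, with invariant factors (1,1).

Reading off H_k = ker ∂_k / im ∂_{k+1}:

  H_0: rank C_0 − rank ∂_1 = 3 − 2 = 1, and the invariant factors of ∂_1 are all 1, so H_0 = Z.
  H_1: rank ker ∂_1 − rank ∂_2 = (3 − 2) − 0 = 1, and there is no ∂_2, so H_1 = Z.

As a check, the Euler characteristic is 3 − 3 = 0, which agrees with 1 − 1 = 0.
(K is a triangulation of the circle S^1.)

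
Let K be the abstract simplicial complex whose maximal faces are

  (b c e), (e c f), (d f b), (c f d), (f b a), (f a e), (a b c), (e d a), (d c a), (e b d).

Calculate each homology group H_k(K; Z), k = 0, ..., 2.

Take the total order a < b < c < d < e < f on the vertex set. Then K (dimension 2) consists of the simplices:

  0-simplices (6): a, b, c, d, e, f
  1-simplices (15): ab, ac, ad, ae, af, bc, bd, be, bf, cd, ce, cf, de, df, ef
  2-simplices (10): abc, abf, acd, ade, aef, bce, bde, bdf, cdf, cef

giving chain groups C_0 ≅ Z^6, C_1 ≅ Z^15, C_2 ≅ Z^10.

The boundary map ∂_1: C_1 → C_0 maps an edge to its endpoints' difference, ∂[p,q] = q − p.
As a 6×15 matrix over Z this has rank 5, with invariant factors (1,1,1,1,1).

The boundary map ∂_2: C_2 → C_1 acts by ∂[p,q,r] = [q,r] − [p,r] + [p,q]. For instance
  ∂bdf = df − bf + bd,
  ∂cef = ef − cf + ce.
The 15×10 boundary matrix has rank 10 and Smith normal form diag(1,1,1,1,1,1,1,1,1,2).

Now H_k = ker ∂_k / im ∂_{k+1}, so:

  H_0: rank C_0 − rank ∂_1 = 6 − 5 = 1, and the invariant factors of ∂_1 are all 1, so H_0 ≅ Z.
  H_1: rank ker ∂_1 − rank ∂_2 = (15 − 5) − 10 = 0, and ∂_2 has invariant factor 2 > 1, so H_1 ≅ Z/2Z.
  H_2: rank ker ∂_2 − rank ∂_3 = (10 − 10) − 0 = 0, and there is no ∂_3, so H_2 ≅ 0.

As a check, the Euler characteristic is 6 − 15 + 10 = 1, which agrees with 1 − 0 + 0 = 1.

H_0 = Z,  H_1 = Z/2Z,  H_2 = 0.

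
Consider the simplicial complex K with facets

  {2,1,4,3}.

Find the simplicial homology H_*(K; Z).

Fix the vertex order 1 < 2 < 3 < 4 and write every simplex with vertices in increasing order. Then dim K = 3 and the simplices of K are:

  0-simplices (4): [1], [2], [3], [4]
  1-simplices (6): [1,2], [1,3], [1,4], [2,3], [2,4], [3,4]
  2-simplices (4): [1,2,3], [1,2,4], [1,3,4], [2,3,4]
  3-simplices (1): [1,2,3,4]

Hence C_0 ≅ Z^4, C_1 ≅ Z^6, C_2 ≅ Z^4, C_3 ≅ Z^1.

The boundary map ∂_1: C_1 → C_0 is given by ∂[p,q] = [q] − [p].
The resulting 4×6 matrix has rank 3, and its Smith normal form has invariant factors (1,1,1).

The boundary map ∂_2: C_2 → C_1 acts by ∂[p,q,r] = [q,r] − [p,r] + [p,q]. For instance
  ∂[1,3,4] = [3,4] − [1,4] + [1,3],
  ∂[1,2,3] = [2,3] − [1,3] + [1,2].
The 6×4 boundary matrix has rank 3 and Smith normal form diag(1,1,1).

∂_3: C_3 → C_2 sends each 3-simplex σ to the alternating sum Σ_i (−1)^i (σ with its i-th vertex removed). For instance
  ∂[1,2,3,4] = [2,3,4] − [1,3,4] + [1,2,4] − [1,2,3].
This gives a 4×1 integer matrix of rank 1; reducing to Smith normal form yields diagonal entries (1).

Reading off H_k = ker ∂_k / im ∂_{k+1}:

  H_0: rank C_0 − rank ∂_1 = 4 − 3 = 1, and the invariant factors of ∂_1 are all 1, so H_0 = Z.
  H_1: rank ker ∂_1 − rank ∂_2 = (6 − 3) − 3 = 0, and the invariant factors of ∂_2 are all 1, so H_1 = 0.
  H_2: rank ker ∂_2 − rank ∂_3 = (4 − 3) − 1 = 0, and the invariant factors of ∂_3 are all 1, so H_2 = 0.
  H_3: rank ker ∂_3 − rank ∂_4 = (1 − 1) − 0 = 0, and there is no ∂_4, so H_3 = 0.

As a check, the Euler characteristic is 4 − 6 + 4 − 1 = 1, which agrees with 1 − 0 + 0 − 0 = 1.

H_0 = Z,  H_1 = 0,  H_2 = 0,  H_3 = 0.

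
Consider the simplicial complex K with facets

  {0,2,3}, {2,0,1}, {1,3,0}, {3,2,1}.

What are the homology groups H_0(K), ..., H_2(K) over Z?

K has 4 vertices, 6 edges, 4 triangles.
rank ∂_0 = 0, rank ∂_1 = 3 ⇒ b_0 = 4 − 0 − 3 = 1; all invariant factors of ∂_1 are 1 so no torsion. So H_0 ≅ Z.
rank ∂_1 = 3, rank ∂_2 = 3 ⇒ b_1 = 6 − 3 − 3 = 0; all invariant factors of ∂_2 are 1 so no torsion. So H_1 ≅ 0.
rank ∂_2 = 3, rank ∂_3 = 0 ⇒ b_2 = 4 − 3 − 0 = 1. So H_2 ≅ Z.

H_0 ≅ Z,  H_1 = 0,  H_2 ≅ Z.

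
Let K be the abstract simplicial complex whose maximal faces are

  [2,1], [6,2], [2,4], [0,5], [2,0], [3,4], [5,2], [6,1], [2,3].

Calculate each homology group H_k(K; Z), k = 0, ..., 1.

H_0 = Z,  H_1 = Z^3.

Take the total order 0 < 1 < 2 < 3 < 4 < 5 < 6 on the vertex set. Then K (dimension 1) consists of the simplices:

  0-simplices (7): [0], [1], [2], [3], [4], [5], [6]
  1-simplices (9): [0,2], [0,5], [1,2], [1,6], [2,3], [2,4], [2,5], [2,6], [3,4]

giving chain groups C_0 ≅ Z^7, C_1 ≅ Z^9.

Boundary ∂_1: C_1 → C_0 is given by ∂[p,q] = [q] − [p]. For instance
  ∂[0,5] = [5] − [0].
The 7×9 boundary matrix has rank 6 and Smith normal form diag(1,1,1,1,1,1).

Reading off H_k = ker ∂_k / im ∂_{k+1}:

  H_0: rank C_0 − rank ∂_1 = 7 − 6 = 1, and the invariant factors of ∂_1 are all 1, so H_0 = Z.
  H_1: rank ker ∂_1 − rank ∂_2 = (9 − 6) − 0 = 3, and there is no ∂_2, so H_1 = Z^3.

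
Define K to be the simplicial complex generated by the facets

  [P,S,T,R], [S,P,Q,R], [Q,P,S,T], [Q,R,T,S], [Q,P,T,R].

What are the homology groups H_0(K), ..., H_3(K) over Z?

Fix the vertex order P < Q < R < S < T and write every simplex with vertices in increasing order. Then dim K = 3 and the simplices of K are:

  0-simplices (5): P, Q, R, S, T
  1-simplices (10): PQ, PR, PS, PT, QR, QS, QT, RS, RT, ST
  2-simplices (10): PQR, PQS, PQT, PRS, PRT, PST, QRS, QRT, QST, RST
  3-simplices (5): PQRS, PQRT, PQST, PRST, QRST

Hence C_0 ≅ Z^5, C_1 ≅ Z^10, C_2 ≅ Z^10, C_3 ≅ Z^5.

The boundary map ∂_1: C_1 → C_0 maps an edge to its endpoints' difference, ∂[p,q] = q − p.
As a 5×10 matrix over Z this has rank 4, with invariant factors (1,1,1,1).

∂_2: C_2 → C_1 acts by ∂[p,q,r] = [q,r] − [p,r] + [p,q]. For instance
  ∂PQT = QT − PT + PQ,
  ∂PQS = QS − PS + PQ.
As a 10×10 matrix over Z this has rank 6, with invariant factors (1,1,1,1,1,1).

The boundary map ∂_3: C_3 → C_2 sends each 3-simplex σ to the alternating sum Σ_i (−1)^i (σ with its i-th vertex removed). For instance
  ∂QRST = RST − QST + QRT − QRS,
  ∂PRST = RST − PST + PRT − PRS.
The 10×5 boundary matrix has rank 4 and Smith normal form diag(1,1,1,1).

Now H_k = ker ∂_k / im ∂_{k+1}, so:

  H_0: rank C_0 − rank ∂_1 = 5 − 4 = 1, and the invariant factors of ∂_1 are all 1, so H_0 ≅ Z.
  H_1: rank ker ∂_1 − rank ∂_2 = (10 − 4) − 6 = 0, and the invariant factors of ∂_2 are all 1, so H_1 ≅ 0.
  H_2: rank ker ∂_2 − rank ∂_3 = (10 − 6) − 4 = 0, and the invariant factors of ∂_3 are all 1, so H_2 ≅ 0.
  H_3: rank ker ∂_3 − rank ∂_4 = (5 − 4) − 0 = 1, and there is no ∂_4, so H_3 ≅ Z.

(K is a triangulation of the 3-sphere S^3.)

H_0 = Z,  H_1 = 0,  H_2 = 0,  H_3 = Z.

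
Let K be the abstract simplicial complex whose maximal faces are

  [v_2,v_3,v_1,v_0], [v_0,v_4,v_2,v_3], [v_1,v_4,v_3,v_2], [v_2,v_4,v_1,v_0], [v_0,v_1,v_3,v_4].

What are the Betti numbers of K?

Order the vertices as v_0 < v_1 < v_2 < v_3 < v_4. Listing each simplex with vertices in this order, K has dimension 3 with simplices:

  0-simplices (5): [v_0], [v_1], [v_2], [v_3], [v_4]
  1-simplices (10): [v_0,v_1], [v_0,v_2], [v_0,v_3], [v_0,v_4], [v_1,v_2], [v_1,v_3], [v_1,v_4], [v_2,v_3], [v_2,v_4], [v_3,v_4]
  2-simplices (10): [v_0,v_1,v_2], [v_0,v_1,v_3], [v_0,v_1,v_4], [v_0,v_2,v_3], [v_0,v_2,v_4], [v_0,v_3,v_4], [v_1,v_2,v_3], [v_1,v_2,v_4], [v_1,v_3,v_4], [v_2,v_3,v_4]
  3-simplices (5): [v_0,v_1,v_2,v_3], [v_0,v_1,v_2,v_4], [v_0,v_1,v_3,v_4], [v_0,v_2,v_3,v_4], [v_1,v_2,v_3,v_4]

giving chain groups C_0 ≅ Z^5, C_1 ≅ Z^10, C_2 ≅ Z^10, C_3 ≅ Z^5.

The boundary map ∂_1: C_1 → C_0 sends each edge [p,q] (with p < q) to q − p. For instance
  ∂[v_0,v_2] = [v_2] − [v_0].
This gives a 5×10 integer matrix of rank 4; reducing to Smith normal form yields diagonal entries (1,1,1,1).

∂_2: C_2 → C_1 acts by ∂[p,q,r] = [q,r] − [p,r] + [p,q]. For instance
  ∂[v_2,v_3,v_4] = [v_3,v_4] − [v_2,v_4] + [v_2,v_3],
  ∂[v_0,v_1,v_3] = [v_1,v_3] − [v_0,v_3] + [v_0,v_1].
As a 10×10 matrix over Z this has rank 6, with invariant factors (1,1,1,1,1,1).

∂_3: C_3 → C_2 sends each 3-simplex σ to the alternating sum Σ_i (−1)^i (σ with its i-th vertex removed). For instance
  ∂[v_0,v_1,v_3,v_4] = [v_1,v_3,v_4] − [v_0,v_3,v_4] + [v_0,v_1,v_4] − [v_0,v_1,v_3],
  ∂[v_0,v_2,v_3,v_4] = [v_2,v_3,v_4] − [v_0,v_3,v_4] + [v_0,v_2,v_4] − [v_0,v_2,v_3].
The resulting 10×5 matrix has rank 4, and its Smith normal form has invariant factors (1,1,1,1).

From H_k ≅ ker(∂_k) / im(∂_{k+1}) we obtain:

  H_0: rank C_0 − rank ∂_1 = 5 − 4 = 1, and the invariant factors of ∂_1 are all 1, so H_0 = Z.
  H_1: rank ker ∂_1 − rank ∂_2 = (10 − 4) − 6 = 0, and the invariant factors of ∂_2 are all 1, so H_1 = 0.
  H_2: rank ker ∂_2 − rank ∂_3 = (10 − 6) − 4 = 0, and the invariant factors of ∂_3 are all 1, so H_2 = 0.
  H_3: rank ker ∂_3 − rank ∂_4 = (5 − 4) − 0 = 1, and there is no ∂_4, so H_3 = Z.

As a check, the Euler characteristic is 5 − 10 + 10 − 5 = 0, which agrees with 1 − 0 + 0 − 1 = 0.

Hence the Betti numbers are b_0 = 1, b_1 = 0, b_2 = 0, b_3 = 1.

b_0 = 1, b_1 = 0, b_2 = 0, b_3 = 1.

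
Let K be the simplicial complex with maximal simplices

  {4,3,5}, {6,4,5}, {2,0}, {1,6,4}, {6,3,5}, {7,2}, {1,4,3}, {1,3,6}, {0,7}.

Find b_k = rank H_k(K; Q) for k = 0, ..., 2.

Take the total order 0 < 1 < 2 < 3 < 4 < 5 < 6 < 7 on the vertex set. Then K (dimension 2) consists of the simplices:

  0-simplices (8): [0], [1], [2], [3], [4], [5], [6], [7]
  1-simplices (12): [0,2], [0,7], [1,3], [1,4], [1,6], [2,7], [3,4], [3,5], [3,6], [4,5], [4,6], [5,6]
  2-simplices (6): [1,3,4], [1,3,6], [1,4,6], [3,4,5], [3,5,6], [4,5,6]

giving chain groups C_0 ≅ Z^8, C_1 ≅ Z^12, C_2 ≅ Z^6.

The boundary map ∂_1: C_1 → C_0 sends each edge [p,q] (with p < q) to q − p. For instance
  ∂[3,4] = [4] − [3].
The resulting 8×12 matrix has rank 6, and its Smith normal form has invariant factors (1,1,1,1,1,1).

Boundary ∂_2: C_2 → C_1 acts by ∂[p,q,r] = [q,r] − [p,r] + [p,q]. For instance
  ∂[1,3,6] = [3,6] − [1,6] + [1,3],
  ∂[3,5,6] = [5,6] − [3,6] + [3,5].
As a 12×6 matrix over Z this has rank 5, with invariant factors (1,1,1,1,1).

Reading off H_k = ker ∂_k / im ∂_{k+1}:

  H_0: rank C_0 − rank ∂_1 = 8 − 6 = 2, and the invariant factors of ∂_1 are all 1, so H_0 ≅ Z^2.
  H_1: rank ker ∂_1 − rank ∂_2 = (12 − 6) − 5 = 1, and the invariant factors of ∂_2 are all 1, so H_1 ≅ Z.
  H_2: rank ker ∂_2 − rank ∂_3 = (6 − 5) − 0 = 1, and there is no ∂_3, so H_2 ≅ Z.

(K is a triangulation of the disjoint union of the circle S^1 and the 2-sphere S^2.)

Hence the Betti numbers are b_0 = 2, b_1 = 1, b_2 = 1.

b_0 = 2, b_1 = 1, b_2 = 1.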